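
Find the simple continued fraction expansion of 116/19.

[6; 9, 2]

Run the Euclidean algorithm on 116 and 19; the successive quotients are the partial quotients a_0, a_1, ... (each step inverts the fractional part left over by the previous one):
  116 = 6*19 + 2, so a_0 = 6.
  19 = 9*2 + 1, so a_1 = 9.
  2 = 2*1 + 0, so a_2 = 2.
The remainder reaches 0 after 3 divisions, so the expansion has 3 partial quotients, read off in order.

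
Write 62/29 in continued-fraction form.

Run the Euclidean algorithm on 62 and 29; the successive quotients are the partial quotients a_0, a_1, ... (each step inverts the fractional part left over by the previous one):
  62 = 2*29 + 4, so a_0 = 2.
  29 = 7*4 + 1, so a_1 = 7.
  4 = 4*1 + 0, so a_2 = 4.
The remainder reaches 0 after 3 divisions, so the expansion has 3 partial quotients, read off in order.

[2; 7, 4]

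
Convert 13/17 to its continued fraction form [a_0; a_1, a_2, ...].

[0; 1, 3, 4]

Run the Euclidean algorithm on 13 and 17; the successive quotients are the partial quotients a_0, a_1, ... (each step inverts the fractional part left over by the previous one):
  13 = 0*17 + 13, so a_0 = 0.
  17 = 1*13 + 4, so a_1 = 1.
  13 = 3*4 + 1, so a_2 = 3.
  4 = 4*1 + 0, so a_3 = 4.
The remainder reaches 0 after 4 divisions, so the expansion has 4 partial quotients, read off in order.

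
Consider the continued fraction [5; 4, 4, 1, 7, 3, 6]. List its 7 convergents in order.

5/1, 21/4, 89/17, 110/21, 859/164, 2687/513, 16981/3242

Using the convergent recurrence p_i = a_i*p_{i-1} + p_{i-2}, q_i = a_i*q_{i-1} + q_{i-2} with p_{-2}=0, p_{-1}=1, q_{-2}=1, q_{-1}=0:
  i=0: a_0=5, p_0 = 5*1 + 0 = 5, q_0 = 5*0 + 1 = 1.
  i=1: a_1=4, p_1 = 4*5 + 1 = 21, q_1 = 4*1 + 0 = 4.
  i=2: a_2=4, p_2 = 4*21 + 5 = 89, q_2 = 4*4 + 1 = 17.
  i=3: a_3=1, p_3 = 1*89 + 21 = 110, q_3 = 1*17 + 4 = 21.
  i=4: a_4=7, p_4 = 7*110 + 89 = 859, q_4 = 7*21 + 17 = 164.
  i=5: a_5=3, p_5 = 3*859 + 110 = 2687, q_5 = 3*164 + 21 = 513.
  i=6: a_6=6, p_6 = 6*2687 + 859 = 16981, q_6 = 6*513 + 164 = 3242.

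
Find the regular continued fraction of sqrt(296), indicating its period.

Write x_i = (sqrt(296) + m_i)/d_i with (m_0, d_0) = (0, 1). a_0 = floor(sqrt(296)) = 17, since 17^2 = 289 <= 296 < 324 = 18^2.
Iterate m_{i+1} = d_i*a_i - m_i, d_{i+1} = (296 - m_{i+1}^2)/d_i, a_{i+1} = floor((a_0 + m_{i+1})/d_{i+1}):
  m_1 = 1*17 - 0 = 17, d_1 = (296 - 17^2)/1 = 7/1 = 7, a_1 = floor((17 + 17)/7) = 4.
  m_2 = 7*4 - 17 = 11, d_2 = (296 - 11^2)/7 = 175/7 = 25, a_2 = floor((17 + 11)/25) = 1.
  m_3 = 25*1 - 11 = 14, d_3 = (296 - 14^2)/25 = 100/25 = 4, a_3 = floor((17 + 14)/4) = 7.
  m_4 = 4*7 - 14 = 14, d_4 = (296 - 14^2)/4 = 100/4 = 25, a_4 = floor((17 + 14)/25) = 1.
  m_5 = 25*1 - 14 = 11, d_5 = (296 - 11^2)/25 = 175/25 = 7, a_5 = floor((17 + 11)/7) = 4.
  m_6 = 7*4 - 11 = 17, d_6 = (296 - 17^2)/7 = 7/7 = 1, a_6 = floor((17 + 17)/1) = 34.
  m_7 = 1*34 - 17 = 17, d_7 = (296 - 17^2)/1 = 7/1 = 7: (m_7, d_7) = (m_1, d_1) = (17, 7), so from here the quotients repeat a_1, ..., a_6; the period length is 6.
Hence the expansion of sqrt(296) is a_0 = 17 followed by the repeating block 4, 1, 7, 1, 4, 34 (period 6).

[17; (4, 1, 7, 1, 4, 34)]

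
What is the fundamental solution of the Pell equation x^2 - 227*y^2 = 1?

First expand sqrt(227) as a continued fraction. With x_i = (sqrt(227) + m_i)/d_i and (m_0, d_0) = (0, 1): a_0 = floor(sqrt(227)) = 15, since 15^2 = 225 <= 227 < 256 = 16^2.
Iterate m_{i+1} = d_i*a_i - m_i, d_{i+1} = (227 - m_{i+1}^2)/d_i, a_{i+1} = floor((a_0 + m_{i+1})/d_{i+1}):
  m_1 = 1*15 - 0 = 15, d_1 = (227 - 15^2)/1 = 2/1 = 2, a_1 = floor((15 + 15)/2) = 15.
  m_2 = 2*15 - 15 = 15, d_2 = (227 - 15^2)/2 = 2/2 = 1, a_2 = floor((15 + 15)/1) = 30.
  m_3 = 1*30 - 15 = 15, d_3 = (227 - 15^2)/1 = 2/1 = 2: (m_3, d_3) = (m_1, d_1) = (15, 2), so from here the quotients repeat a_1, a_2; the period length is 2.
So sqrt(227) = [15; (15, 30)] with period length k = 2.
k is even, so the fundamental solution of x^2 - 227y^2 = 1 is (p_{k-1}, q_{k-1}) = (p_1, q_1); compute convergents through index 1.
Convergents (p_i = a_i*p_{i-1} + p_{i-2}, q_i = a_i*q_{i-1} + q_{i-2} with p_{-2}=0, p_{-1}=1, q_{-2}=1, q_{-1}=0):
  i=0: a_0=15, p_0 = 15*1 + 0 = 15, q_0 = 15*0 + 1 = 1.
  i=1: a_1=15, p_1 = 15*15 + 1 = 226, q_1 = 15*1 + 0 = 15.
Check: 226^2 - 227*15^2 = 51076 - 51075 = 1, so (x, y) = (226, 15) solves the equation, and by the theorem it is the least positive solution.

(x, y) = (226, 15)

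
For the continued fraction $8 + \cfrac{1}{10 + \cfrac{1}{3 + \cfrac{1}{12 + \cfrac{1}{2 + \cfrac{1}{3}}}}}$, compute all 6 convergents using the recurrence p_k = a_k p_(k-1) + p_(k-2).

Using the convergent recurrence p_i = a_i*p_{i-1} + p_{i-2}, q_i = a_i*q_{i-1} + q_{i-2} with p_{-2}=0, p_{-1}=1, q_{-2}=1, q_{-1}=0:
  i=0: a_0=8, p_0 = 8*1 + 0 = 8, q_0 = 8*0 + 1 = 1.
  i=1: a_1=10, p_1 = 10*8 + 1 = 81, q_1 = 10*1 + 0 = 10.
  i=2: a_2=3, p_2 = 3*81 + 8 = 251, q_2 = 3*10 + 1 = 31.
  i=3: a_3=12, p_3 = 12*251 + 81 = 3093, q_3 = 12*31 + 10 = 382.
  i=4: a_4=2, p_4 = 2*3093 + 251 = 6437, q_4 = 2*382 + 31 = 795.
  i=5: a_5=3, p_5 = 3*6437 + 3093 = 22404, q_5 = 3*795 + 382 = 2767.

8/1, 81/10, 251/31, 3093/382, 6437/795, 22404/2767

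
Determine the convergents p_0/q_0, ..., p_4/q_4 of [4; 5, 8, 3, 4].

Using the convergent recurrence p_i = a_i*p_{i-1} + p_{i-2}, q_i = a_i*q_{i-1} + q_{i-2} with p_{-2}=0, p_{-1}=1, q_{-2}=1, q_{-1}=0:
  i=0: a_0=4, p_0 = 4*1 + 0 = 4, q_0 = 4*0 + 1 = 1.
  i=1: a_1=5, p_1 = 5*4 + 1 = 21, q_1 = 5*1 + 0 = 5.
  i=2: a_2=8, p_2 = 8*21 + 4 = 172, q_2 = 8*5 + 1 = 41.
  i=3: a_3=3, p_3 = 3*172 + 21 = 537, q_3 = 3*41 + 5 = 128.
  i=4: a_4=4, p_4 = 4*537 + 172 = 2320, q_4 = 4*128 + 41 = 553.

4/1, 21/5, 172/41, 537/128, 2320/553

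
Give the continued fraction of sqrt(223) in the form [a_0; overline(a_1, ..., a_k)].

Write x_i = (sqrt(223) + m_i)/d_i with (m_0, d_0) = (0, 1). a_0 = floor(sqrt(223)) = 14, since 14^2 = 196 <= 223 < 225 = 15^2.
Iterate m_{i+1} = d_i*a_i - m_i, d_{i+1} = (223 - m_{i+1}^2)/d_i, a_{i+1} = floor((a_0 + m_{i+1})/d_{i+1}):
  m_1 = 1*14 - 0 = 14, d_1 = (223 - 14^2)/1 = 27/1 = 27, a_1 = floor((14 + 14)/27) = 1.
  m_2 = 27*1 - 14 = 13, d_2 = (223 - 13^2)/27 = 54/27 = 2, a_2 = floor((14 + 13)/2) = 13.
  m_3 = 2*13 - 13 = 13, d_3 = (223 - 13^2)/2 = 54/2 = 27, a_3 = floor((14 + 13)/27) = 1.
  m_4 = 27*1 - 13 = 14, d_4 = (223 - 14^2)/27 = 27/27 = 1, a_4 = floor((14 + 14)/1) = 28.
  m_5 = 1*28 - 14 = 14, d_5 = (223 - 14^2)/1 = 27/1 = 27: (m_5, d_5) = (m_1, d_1) = (14, 27), so from here the quotients repeat a_1, ..., a_4; the period length is 4.
Hence the expansion of sqrt(223) is a_0 = 14 followed by the repeating block 1, 13, 1, 28 (period 4).

[14; overline(1, 13, 1, 28)]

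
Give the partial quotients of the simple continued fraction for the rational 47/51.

[0; 1, 11, 1, 3]

Run the Euclidean algorithm on 47 and 51; the successive quotients are the partial quotients a_0, a_1, ... (each step inverts the fractional part left over by the previous one):
  47 = 0*51 + 47, so a_0 = 0.
  51 = 1*47 + 4, so a_1 = 1.
  47 = 11*4 + 3, so a_2 = 11.
  4 = 1*3 + 1, so a_3 = 1.
  3 = 3*1 + 0, so a_4 = 3.
The remainder reaches 0 after 5 divisions, so the expansion has 5 partial quotients, read off in order.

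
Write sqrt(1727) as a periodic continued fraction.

Write x_i = (sqrt(1727) + m_i)/d_i with (m_0, d_0) = (0, 1). a_0 = floor(sqrt(1727)) = 41, since 41^2 = 1681 <= 1727 < 1764 = 42^2.
Iterate m_{i+1} = d_i*a_i - m_i, d_{i+1} = (1727 - m_{i+1}^2)/d_i, a_{i+1} = floor((a_0 + m_{i+1})/d_{i+1}):
  m_1 = 1*41 - 0 = 41, d_1 = (1727 - 41^2)/1 = 46/1 = 46, a_1 = floor((41 + 41)/46) = 1.
  m_2 = 46*1 - 41 = 5, d_2 = (1727 - 5^2)/46 = 1702/46 = 37, a_2 = floor((41 + 5)/37) = 1.
  m_3 = 37*1 - 5 = 32, d_3 = (1727 - 32^2)/37 = 703/37 = 19, a_3 = floor((41 + 32)/19) = 3.
  m_4 = 19*3 - 32 = 25, d_4 = (1727 - 25^2)/19 = 1102/19 = 58, a_4 = floor((41 + 25)/58) = 1.
  m_5 = 58*1 - 25 = 33, d_5 = (1727 - 33^2)/58 = 638/58 = 11, a_5 = floor((41 + 33)/11) = 6.
  m_6 = 11*6 - 33 = 33, d_6 = (1727 - 33^2)/11 = 638/11 = 58, a_6 = floor((41 + 33)/58) = 1.
  m_7 = 58*1 - 33 = 25, d_7 = (1727 - 25^2)/58 = 1102/58 = 19, a_7 = floor((41 + 25)/19) = 3.
  m_8 = 19*3 - 25 = 32, d_8 = (1727 - 32^2)/19 = 703/19 = 37, a_8 = floor((41 + 32)/37) = 1.
  m_9 = 37*1 - 32 = 5, d_9 = (1727 - 5^2)/37 = 1702/37 = 46, a_9 = floor((41 + 5)/46) = 1.
  m_10 = 46*1 - 5 = 41, d_10 = (1727 - 41^2)/46 = 46/46 = 1, a_10 = floor((41 + 41)/1) = 82.
  m_11 = 1*82 - 41 = 41, d_11 = (1727 - 41^2)/1 = 46/1 = 46: (m_11, d_11) = (m_1, d_1) = (41, 46), so from here the quotients repeat a_1, ..., a_10; the period length is 10.
Hence the expansion of sqrt(1727) is a_0 = 41 followed by the repeating block 1, 1, 3, 1, 6, 1, 3, 1, 1, 82 (period 10).

[41; (1, 1, 3, 1, 6, 1, 3, 1, 1, 82)]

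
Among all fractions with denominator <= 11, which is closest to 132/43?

34/11

Expand x = 132/43 as a continued fraction with the Euclidean algorithm:
  132 = 3*43 + 3, so a_0 = 3.
  43 = 14*3 + 1, so a_1 = 14.
  3 = 3*1 + 0, so a_2 = 3.
so x = [3; 14, 3].
Convergents (p_i = a_i*p_{i-1} + p_{i-2}, q_i = a_i*q_{i-1} + q_{i-2} with p_{-2}=0, p_{-1}=1, q_{-2}=1, q_{-1}=0), until the denominator exceeds 11:
  i=0: a_0=3, p_0 = 3*1 + 0 = 3, q_0 = 3*0 + 1 = 1.
  i=1: a_1=14, p_1 = 14*3 + 1 = 43, q_1 = 14*1 + 0 = 14.
q_1 = 14 > 11, so the last convergent with denominator <= 11 is p_0/q_0 = 3/1.
The closest fraction with denominator <= 11 is either p_0/q_0 or the intermediate fraction (k*p_0 + p_{-1})/(k*q_0 + q_{-1}) with the largest k >= 1 whose denominator stays <= 11; these approach x as k grows, and every other convergent or intermediate fraction in range is farther away.
Largest k: floor((11 - q_{-1})/q_0) = floor((11 - 0)/1) = 11 (using the seeds p_{-1} = 1, q_{-1} = 0).
That gives (11*3 + 1)/(11*1 + 0) = 34/11.
Compare the errors: |x - 3/1| = |132*1 - 3*43|/(43*1) = 3/43, and |x - 34/11| = |132*11 - 34*43|/(43*11) = 10/473.
Cross-multiplying, 10*43 = 430 < 1419 = 3*473, so 10/473 is smaller: the intermediate fraction 34/11 is closer to x than 3/1.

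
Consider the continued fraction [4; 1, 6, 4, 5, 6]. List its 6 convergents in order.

Using the convergent recurrence p_i = a_i*p_{i-1} + p_{i-2}, q_i = a_i*q_{i-1} + q_{i-2} with p_{-2}=0, p_{-1}=1, q_{-2}=1, q_{-1}=0:
  i=0: a_0=4, p_0 = 4*1 + 0 = 4, q_0 = 4*0 + 1 = 1.
  i=1: a_1=1, p_1 = 1*4 + 1 = 5, q_1 = 1*1 + 0 = 1.
  i=2: a_2=6, p_2 = 6*5 + 4 = 34, q_2 = 6*1 + 1 = 7.
  i=3: a_3=4, p_3 = 4*34 + 5 = 141, q_3 = 4*7 + 1 = 29.
  i=4: a_4=5, p_4 = 5*141 + 34 = 739, q_4 = 5*29 + 7 = 152.
  i=5: a_5=6, p_5 = 6*739 + 141 = 4575, q_5 = 6*152 + 29 = 941.

4/1, 5/1, 34/7, 141/29, 739/152, 4575/941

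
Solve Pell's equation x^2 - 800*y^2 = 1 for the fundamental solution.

First expand sqrt(800) as a continued fraction. With x_i = (sqrt(800) + m_i)/d_i and (m_0, d_0) = (0, 1): a_0 = floor(sqrt(800)) = 28, since 28^2 = 784 <= 800 < 841 = 29^2.
Iterate m_{i+1} = d_i*a_i - m_i, d_{i+1} = (800 - m_{i+1}^2)/d_i, a_{i+1} = floor((a_0 + m_{i+1})/d_{i+1}):
  m_1 = 1*28 - 0 = 28, d_1 = (800 - 28^2)/1 = 16/1 = 16, a_1 = floor((28 + 28)/16) = 3.
  m_2 = 16*3 - 28 = 20, d_2 = (800 - 20^2)/16 = 400/16 = 25, a_2 = floor((28 + 20)/25) = 1.
  m_3 = 25*1 - 20 = 5, d_3 = (800 - 5^2)/25 = 775/25 = 31, a_3 = floor((28 + 5)/31) = 1.
  m_4 = 31*1 - 5 = 26, d_4 = (800 - 26^2)/31 = 124/31 = 4, a_4 = floor((28 + 26)/4) = 13.
  m_5 = 4*13 - 26 = 26, d_5 = (800 - 26^2)/4 = 124/4 = 31, a_5 = floor((28 + 26)/31) = 1.
  m_6 = 31*1 - 26 = 5, d_6 = (800 - 5^2)/31 = 775/31 = 25, a_6 = floor((28 + 5)/25) = 1.
  m_7 = 25*1 - 5 = 20, d_7 = (800 - 20^2)/25 = 400/25 = 16, a_7 = floor((28 + 20)/16) = 3.
  m_8 = 16*3 - 20 = 28, d_8 = (800 - 28^2)/16 = 16/16 = 1, a_8 = floor((28 + 28)/1) = 56.
  m_9 = 1*56 - 28 = 28, d_9 = (800 - 28^2)/1 = 16/1 = 16: (m_9, d_9) = (m_1, d_1) = (28, 16), so from here the quotients repeat a_1, ..., a_8; the period length is 8.
So sqrt(800) = [28; (3, 1, 1, 13, 1, 1, 3, 56)] with period length k = 8.
k is even, so the fundamental solution of x^2 - 800y^2 = 1 is (p_{k-1}, q_{k-1}) = (p_7, q_7); compute convergents through index 7.
Convergents (p_i = a_i*p_{i-1} + p_{i-2}, q_i = a_i*q_{i-1} + q_{i-2} with p_{-2}=0, p_{-1}=1, q_{-2}=1, q_{-1}=0):
  i=0: a_0=28, p_0 = 28*1 + 0 = 28, q_0 = 28*0 + 1 = 1.
  i=1: a_1=3, p_1 = 3*28 + 1 = 85, q_1 = 3*1 + 0 = 3.
  i=2: a_2=1, p_2 = 1*85 + 28 = 113, q_2 = 1*3 + 1 = 4.
  i=3: a_3=1, p_3 = 1*113 + 85 = 198, q_3 = 1*4 + 3 = 7.
  i=4: a_4=13, p_4 = 13*198 + 113 = 2687, q_4 = 13*7 + 4 = 95.
  i=5: a_5=1, p_5 = 1*2687 + 198 = 2885, q_5 = 1*95 + 7 = 102.
  i=6: a_6=1, p_6 = 1*2885 + 2687 = 5572, q_6 = 1*102 + 95 = 197.
  i=7: a_7=3, p_7 = 3*5572 + 2885 = 19601, q_7 = 3*197 + 102 = 693.
Check: 19601^2 - 800*693^2 = 384199201 - 384199200 = 1, so (x, y) = (19601, 693) solves the equation, and by the theorem it is the least positive solution.

(x, y) = (19601, 693)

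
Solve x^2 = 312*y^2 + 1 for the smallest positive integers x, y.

(x, y) = (53, 3)

First expand sqrt(312) as a continued fraction. With x_i = (sqrt(312) + m_i)/d_i and (m_0, d_0) = (0, 1): a_0 = floor(sqrt(312)) = 17, since 17^2 = 289 <= 312 < 324 = 18^2.
Iterate m_{i+1} = d_i*a_i - m_i, d_{i+1} = (312 - m_{i+1}^2)/d_i, a_{i+1} = floor((a_0 + m_{i+1})/d_{i+1}):
  m_1 = 1*17 - 0 = 17, d_1 = (312 - 17^2)/1 = 23/1 = 23, a_1 = floor((17 + 17)/23) = 1.
  m_2 = 23*1 - 17 = 6, d_2 = (312 - 6^2)/23 = 276/23 = 12, a_2 = floor((17 + 6)/12) = 1.
  m_3 = 12*1 - 6 = 6, d_3 = (312 - 6^2)/12 = 276/12 = 23, a_3 = floor((17 + 6)/23) = 1.
  m_4 = 23*1 - 6 = 17, d_4 = (312 - 17^2)/23 = 23/23 = 1, a_4 = floor((17 + 17)/1) = 34.
  m_5 = 1*34 - 17 = 17, d_5 = (312 - 17^2)/1 = 23/1 = 23: (m_5, d_5) = (m_1, d_1) = (17, 23), so from here the quotients repeat a_1, ..., a_4; the period length is 4.
So sqrt(312) = [17; (1, 1, 1, 34)] with period length k = 4.
k is even, so the fundamental solution of x^2 - 312y^2 = 1 is (p_{k-1}, q_{k-1}) = (p_3, q_3); compute convergents through index 3.
Convergents (p_i = a_i*p_{i-1} + p_{i-2}, q_i = a_i*q_{i-1} + q_{i-2} with p_{-2}=0, p_{-1}=1, q_{-2}=1, q_{-1}=0):
  i=0: a_0=17, p_0 = 17*1 + 0 = 17, q_0 = 17*0 + 1 = 1.
  i=1: a_1=1, p_1 = 1*17 + 1 = 18, q_1 = 1*1 + 0 = 1.
  i=2: a_2=1, p_2 = 1*18 + 17 = 35, q_2 = 1*1 + 1 = 2.
  i=3: a_3=1, p_3 = 1*35 + 18 = 53, q_3 = 1*2 + 1 = 3.
Check: 53^2 - 312*3^2 = 2809 - 2808 = 1, so (x, y) = (53, 3) solves the equation, and by the theorem it is the least positive solution.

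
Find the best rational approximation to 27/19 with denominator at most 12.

Expand x = 27/19 as a continued fraction with the Euclidean algorithm:
  27 = 1*19 + 8, so a_0 = 1.
  19 = 2*8 + 3, so a_1 = 2.
  8 = 2*3 + 2, so a_2 = 2.
  3 = 1*2 + 1, so a_3 = 1.
  2 = 2*1 + 0, so a_4 = 2.
so x = [1; 2, 2, 1, 2].
Convergents (p_i = a_i*p_{i-1} + p_{i-2}, q_i = a_i*q_{i-1} + q_{i-2} with p_{-2}=0, p_{-1}=1, q_{-2}=1, q_{-1}=0), until the denominator exceeds 12:
  i=0: a_0=1, p_0 = 1*1 + 0 = 1, q_0 = 1*0 + 1 = 1.
  i=1: a_1=2, p_1 = 2*1 + 1 = 3, q_1 = 2*1 + 0 = 2.
  i=2: a_2=2, p_2 = 2*3 + 1 = 7, q_2 = 2*2 + 1 = 5.
  i=3: a_3=1, p_3 = 1*7 + 3 = 10, q_3 = 1*5 + 2 = 7.
  i=4: a_4=2, p_4 = 2*10 + 7 = 27, q_4 = 2*7 + 5 = 19.
q_4 = 19 > 12, so the last convergent with denominator <= 12 is p_3/q_3 = 10/7.
The closest fraction with denominator <= 12 is either p_3/q_3 or the intermediate fraction (k*p_3 + p_2)/(k*q_3 + q_2) with the largest k >= 1 whose denominator stays <= 12; these approach x as k grows, and every other convergent or intermediate fraction in range is farther away.
Largest k: floor((12 - q_2)/q_3) = floor((12 - 5)/7) = 1.
That gives (1*10 + 7)/(1*7 + 5) = 17/12.
Compare the errors: |x - 10/7| = |27*7 - 10*19|/(19*7) = 1/133, and |x - 17/12| = |27*12 - 17*19|/(19*12) = 1/228.
Cross-multiplying, 1*133 = 133 < 228 = 1*228, so 1/228 is smaller: the intermediate fraction 17/12 is closer to x than 10/7.

17/12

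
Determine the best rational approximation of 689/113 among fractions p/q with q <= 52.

250/41

Expand x = 689/113 as a continued fraction with the Euclidean algorithm:
  689 = 6*113 + 11, so a_0 = 6.
  113 = 10*11 + 3, so a_1 = 10.
  11 = 3*3 + 2, so a_2 = 3.
  3 = 1*2 + 1, so a_3 = 1.
  2 = 2*1 + 0, so a_4 = 2.
so x = [6; 10, 3, 1, 2].
Convergents (p_i = a_i*p_{i-1} + p_{i-2}, q_i = a_i*q_{i-1} + q_{i-2} with p_{-2}=0, p_{-1}=1, q_{-2}=1, q_{-1}=0), until the denominator exceeds 52:
  i=0: a_0=6, p_0 = 6*1 + 0 = 6, q_0 = 6*0 + 1 = 1.
  i=1: a_1=10, p_1 = 10*6 + 1 = 61, q_1 = 10*1 + 0 = 10.
  i=2: a_2=3, p_2 = 3*61 + 6 = 189, q_2 = 3*10 + 1 = 31.
  i=3: a_3=1, p_3 = 1*189 + 61 = 250, q_3 = 1*31 + 10 = 41.
  i=4: a_4=2, p_4 = 2*250 + 189 = 689, q_4 = 2*41 + 31 = 113.
q_4 = 113 > 52, so the last convergent with denominator <= 52 is p_3/q_3 = 250/41.
The closest fraction with denominator <= 52 is either p_3/q_3 or the intermediate fraction (k*p_3 + p_2)/(k*q_3 + q_2) with the largest k >= 1 whose denominator stays <= 52; these approach x as k grows, and every other convergent or intermediate fraction in range is farther away.
Largest k: floor((52 - q_2)/q_3) = floor((52 - 31)/41) = 0.
Since k = 0, no intermediate fraction beyond p_3/q_3 has denominator <= 52, so the convergent 250/41 is the closest (its error is |689*41 - 250*113|/(113*41) = 1/4633).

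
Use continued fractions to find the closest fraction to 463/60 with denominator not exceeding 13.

54/7

Expand x = 463/60 as a continued fraction with the Euclidean algorithm:
  463 = 7*60 + 43, so a_0 = 7.
  60 = 1*43 + 17, so a_1 = 1.
  43 = 2*17 + 9, so a_2 = 2.
  17 = 1*9 + 8, so a_3 = 1.
  9 = 1*8 + 1, so a_4 = 1.
  8 = 8*1 + 0, so a_5 = 8.
so x = [7; 1, 2, 1, 1, 8].
Convergents (p_i = a_i*p_{i-1} + p_{i-2}, q_i = a_i*q_{i-1} + q_{i-2} with p_{-2}=0, p_{-1}=1, q_{-2}=1, q_{-1}=0), until the denominator exceeds 13:
  i=0: a_0=7, p_0 = 7*1 + 0 = 7, q_0 = 7*0 + 1 = 1.
  i=1: a_1=1, p_1 = 1*7 + 1 = 8, q_1 = 1*1 + 0 = 1.
  i=2: a_2=2, p_2 = 2*8 + 7 = 23, q_2 = 2*1 + 1 = 3.
  i=3: a_3=1, p_3 = 1*23 + 8 = 31, q_3 = 1*3 + 1 = 4.
  i=4: a_4=1, p_4 = 1*31 + 23 = 54, q_4 = 1*4 + 3 = 7.
  i=5: a_5=8, p_5 = 8*54 + 31 = 463, q_5 = 8*7 + 4 = 60.
q_5 = 60 > 13, so the last convergent with denominator <= 13 is p_4/q_4 = 54/7.
The closest fraction with denominator <= 13 is either p_4/q_4 or the intermediate fraction (k*p_4 + p_3)/(k*q_4 + q_3) with the largest k >= 1 whose denominator stays <= 13; these approach x as k grows, and every other convergent or intermediate fraction in range is farther away.
Largest k: floor((13 - q_3)/q_4) = floor((13 - 4)/7) = 1.
That gives (1*54 + 31)/(1*7 + 4) = 85/11.
Compare the errors: |x - 54/7| = |463*7 - 54*60|/(60*7) = 1/420, and |x - 85/11| = |463*11 - 85*60|/(60*11) = 7/660.
Cross-multiplying, 1*660 = 660 < 2940 = 7*420, so 1/420 is smaller: the convergent 54/7 is closer to x than 85/11.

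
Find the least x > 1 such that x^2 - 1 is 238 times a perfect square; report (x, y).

(x, y) = (11663, 756)

First expand sqrt(238) as a continued fraction. With x_i = (sqrt(238) + m_i)/d_i and (m_0, d_0) = (0, 1): a_0 = floor(sqrt(238)) = 15, since 15^2 = 225 <= 238 < 256 = 16^2.
Iterate m_{i+1} = d_i*a_i - m_i, d_{i+1} = (238 - m_{i+1}^2)/d_i, a_{i+1} = floor((a_0 + m_{i+1})/d_{i+1}):
  m_1 = 1*15 - 0 = 15, d_1 = (238 - 15^2)/1 = 13/1 = 13, a_1 = floor((15 + 15)/13) = 2.
  m_2 = 13*2 - 15 = 11, d_2 = (238 - 11^2)/13 = 117/13 = 9, a_2 = floor((15 + 11)/9) = 2.
  m_3 = 9*2 - 11 = 7, d_3 = (238 - 7^2)/9 = 189/9 = 21, a_3 = floor((15 + 7)/21) = 1.
  m_4 = 21*1 - 7 = 14, d_4 = (238 - 14^2)/21 = 42/21 = 2, a_4 = floor((15 + 14)/2) = 14.
  m_5 = 2*14 - 14 = 14, d_5 = (238 - 14^2)/2 = 42/2 = 21, a_5 = floor((15 + 14)/21) = 1.
  m_6 = 21*1 - 14 = 7, d_6 = (238 - 7^2)/21 = 189/21 = 9, a_6 = floor((15 + 7)/9) = 2.
  m_7 = 9*2 - 7 = 11, d_7 = (238 - 11^2)/9 = 117/9 = 13, a_7 = floor((15 + 11)/13) = 2.
  m_8 = 13*2 - 11 = 15, d_8 = (238 - 15^2)/13 = 13/13 = 1, a_8 = floor((15 + 15)/1) = 30.
  m_9 = 1*30 - 15 = 15, d_9 = (238 - 15^2)/1 = 13/1 = 13: (m_9, d_9) = (m_1, d_1) = (15, 13), so from here the quotients repeat a_1, ..., a_8; the period length is 8.
So sqrt(238) = [15; (2, 2, 1, 14, 1, 2, 2, 30)] with period length k = 8.
k is even, so the fundamental solution of x^2 - 238y^2 = 1 is (p_{k-1}, q_{k-1}) = (p_7, q_7); compute convergents through index 7.
Convergents (p_i = a_i*p_{i-1} + p_{i-2}, q_i = a_i*q_{i-1} + q_{i-2} with p_{-2}=0, p_{-1}=1, q_{-2}=1, q_{-1}=0):
  i=0: a_0=15, p_0 = 15*1 + 0 = 15, q_0 = 15*0 + 1 = 1.
  i=1: a_1=2, p_1 = 2*15 + 1 = 31, q_1 = 2*1 + 0 = 2.
  i=2: a_2=2, p_2 = 2*31 + 15 = 77, q_2 = 2*2 + 1 = 5.
  i=3: a_3=1, p_3 = 1*77 + 31 = 108, q_3 = 1*5 + 2 = 7.
  i=4: a_4=14, p_4 = 14*108 + 77 = 1589, q_4 = 14*7 + 5 = 103.
  i=5: a_5=1, p_5 = 1*1589 + 108 = 1697, q_5 = 1*103 + 7 = 110.
  i=6: a_6=2, p_6 = 2*1697 + 1589 = 4983, q_6 = 2*110 + 103 = 323.
  i=7: a_7=2, p_7 = 2*4983 + 1697 = 11663, q_7 = 2*323 + 110 = 756.
Check: 11663^2 - 238*756^2 = 136025569 - 136025568 = 1, so (x, y) = (11663, 756) solves the equation, and by the theorem it is the least positive solution.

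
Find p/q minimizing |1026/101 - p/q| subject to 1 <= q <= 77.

Expand x = 1026/101 as a continued fraction with the Euclidean algorithm:
  1026 = 10*101 + 16, so a_0 = 10.
  101 = 6*16 + 5, so a_1 = 6.
  16 = 3*5 + 1, so a_2 = 3.
  5 = 5*1 + 0, so a_3 = 5.
so x = [10; 6, 3, 5].
Convergents (p_i = a_i*p_{i-1} + p_{i-2}, q_i = a_i*q_{i-1} + q_{i-2} with p_{-2}=0, p_{-1}=1, q_{-2}=1, q_{-1}=0), until the denominator exceeds 77:
  i=0: a_0=10, p_0 = 10*1 + 0 = 10, q_0 = 10*0 + 1 = 1.
  i=1: a_1=6, p_1 = 6*10 + 1 = 61, q_1 = 6*1 + 0 = 6.
  i=2: a_2=3, p_2 = 3*61 + 10 = 193, q_2 = 3*6 + 1 = 19.
  i=3: a_3=5, p_3 = 5*193 + 61 = 1026, q_3 = 5*19 + 6 = 101.
q_3 = 101 > 77, so the last convergent with denominator <= 77 is p_2/q_2 = 193/19.
The closest fraction with denominator <= 77 is either p_2/q_2 or the intermediate fraction (k*p_2 + p_1)/(k*q_2 + q_1) with the largest k >= 1 whose denominator stays <= 77; these approach x as k grows, and every other convergent or intermediate fraction in range is farther away.
Largest k: floor((77 - q_1)/q_2) = floor((77 - 6)/19) = 3.
That gives (3*193 + 61)/(3*19 + 6) = 640/63.
Compare the errors: |x - 193/19| = |1026*19 - 193*101|/(101*19) = 1/1919, and |x - 640/63| = |1026*63 - 640*101|/(101*63) = 2/6363.
Cross-multiplying, 2*1919 = 3838 < 6363 = 1*6363, so 2/6363 is smaller: the intermediate fraction 640/63 is closer to x than 193/19.

640/63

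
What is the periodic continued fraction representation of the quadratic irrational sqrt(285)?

[16; (1, 7, 2, 7, 1, 32)]

Write x_i = (sqrt(285) + m_i)/d_i with (m_0, d_0) = (0, 1). a_0 = floor(sqrt(285)) = 16, since 16^2 = 256 <= 285 < 289 = 17^2.
Iterate m_{i+1} = d_i*a_i - m_i, d_{i+1} = (285 - m_{i+1}^2)/d_i, a_{i+1} = floor((a_0 + m_{i+1})/d_{i+1}):
  m_1 = 1*16 - 0 = 16, d_1 = (285 - 16^2)/1 = 29/1 = 29, a_1 = floor((16 + 16)/29) = 1.
  m_2 = 29*1 - 16 = 13, d_2 = (285 - 13^2)/29 = 116/29 = 4, a_2 = floor((16 + 13)/4) = 7.
  m_3 = 4*7 - 13 = 15, d_3 = (285 - 15^2)/4 = 60/4 = 15, a_3 = floor((16 + 15)/15) = 2.
  m_4 = 15*2 - 15 = 15, d_4 = (285 - 15^2)/15 = 60/15 = 4, a_4 = floor((16 + 15)/4) = 7.
  m_5 = 4*7 - 15 = 13, d_5 = (285 - 13^2)/4 = 116/4 = 29, a_5 = floor((16 + 13)/29) = 1.
  m_6 = 29*1 - 13 = 16, d_6 = (285 - 16^2)/29 = 29/29 = 1, a_6 = floor((16 + 16)/1) = 32.
  m_7 = 1*32 - 16 = 16, d_7 = (285 - 16^2)/1 = 29/1 = 29: (m_7, d_7) = (m_1, d_1) = (16, 29), so from here the quotients repeat a_1, ..., a_6; the period length is 6.
Hence the expansion of sqrt(285) is a_0 = 16 followed by the repeating block 1, 7, 2, 7, 1, 32 (period 6).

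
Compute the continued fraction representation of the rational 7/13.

[0; 1, 1, 6]

Run the Euclidean algorithm on 7 and 13; the successive quotients are the partial quotients a_0, a_1, ... (each step inverts the fractional part left over by the previous one):
  7 = 0*13 + 7, so a_0 = 0.
  13 = 1*7 + 6, so a_1 = 1.
  7 = 1*6 + 1, so a_2 = 1.
  6 = 6*1 + 0, so a_3 = 6.
The remainder reaches 0 after 4 divisions, so the expansion has 4 partial quotients, read off in order.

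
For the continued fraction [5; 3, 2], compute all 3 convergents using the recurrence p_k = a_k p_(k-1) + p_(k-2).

5/1, 16/3, 37/7

Using the convergent recurrence p_i = a_i*p_{i-1} + p_{i-2}, q_i = a_i*q_{i-1} + q_{i-2} with p_{-2}=0, p_{-1}=1, q_{-2}=1, q_{-1}=0:
  i=0: a_0=5, p_0 = 5*1 + 0 = 5, q_0 = 5*0 + 1 = 1.
  i=1: a_1=3, p_1 = 3*5 + 1 = 16, q_1 = 3*1 + 0 = 3.
  i=2: a_2=2, p_2 = 2*16 + 5 = 37, q_2 = 2*3 + 1 = 7.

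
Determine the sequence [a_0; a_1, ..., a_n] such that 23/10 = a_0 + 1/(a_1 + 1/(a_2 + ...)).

[2; 3, 3]

Run the Euclidean algorithm on 23 and 10; the successive quotients are the partial quotients a_0, a_1, ... (each step inverts the fractional part left over by the previous one):
  23 = 2*10 + 3, so a_0 = 2.
  10 = 3*3 + 1, so a_1 = 3.
  3 = 3*1 + 0, so a_2 = 3.
The remainder reaches 0 after 3 divisions, so the expansion has 3 partial quotients, read off in order.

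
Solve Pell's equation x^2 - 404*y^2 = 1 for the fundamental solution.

(x, y) = (201, 10)

First expand sqrt(404) as a continued fraction. With x_i = (sqrt(404) + m_i)/d_i and (m_0, d_0) = (0, 1): a_0 = floor(sqrt(404)) = 20, since 20^2 = 400 <= 404 < 441 = 21^2.
Iterate m_{i+1} = d_i*a_i - m_i, d_{i+1} = (404 - m_{i+1}^2)/d_i, a_{i+1} = floor((a_0 + m_{i+1})/d_{i+1}):
  m_1 = 1*20 - 0 = 20, d_1 = (404 - 20^2)/1 = 4/1 = 4, a_1 = floor((20 + 20)/4) = 10.
  m_2 = 4*10 - 20 = 20, d_2 = (404 - 20^2)/4 = 4/4 = 1, a_2 = floor((20 + 20)/1) = 40.
  m_3 = 1*40 - 20 = 20, d_3 = (404 - 20^2)/1 = 4/1 = 4: (m_3, d_3) = (m_1, d_1) = (20, 4), so from here the quotients repeat a_1, a_2; the period length is 2.
So sqrt(404) = [20; (10, 40)] with period length k = 2.
k is even, so the fundamental solution of x^2 - 404y^2 = 1 is (p_{k-1}, q_{k-1}) = (p_1, q_1); compute convergents through index 1.
Convergents (p_i = a_i*p_{i-1} + p_{i-2}, q_i = a_i*q_{i-1} + q_{i-2} with p_{-2}=0, p_{-1}=1, q_{-2}=1, q_{-1}=0):
  i=0: a_0=20, p_0 = 20*1 + 0 = 20, q_0 = 20*0 + 1 = 1.
  i=1: a_1=10, p_1 = 10*20 + 1 = 201, q_1 = 10*1 + 0 = 10.
Check: 201^2 - 404*10^2 = 40401 - 40400 = 1, so (x, y) = (201, 10) solves the equation, and by the theorem it is the least positive solution.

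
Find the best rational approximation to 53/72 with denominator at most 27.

Expand x = 53/72 as a continued fraction with the Euclidean algorithm:
  53 = 0*72 + 53, so a_0 = 0.
  72 = 1*53 + 19, so a_1 = 1.
  53 = 2*19 + 15, so a_2 = 2.
  19 = 1*15 + 4, so a_3 = 1.
  15 = 3*4 + 3, so a_4 = 3.
  4 = 1*3 + 1, so a_5 = 1.
  3 = 3*1 + 0, so a_6 = 3.
so x = [0; 1, 2, 1, 3, 1, 3].
Convergents (p_i = a_i*p_{i-1} + p_{i-2}, q_i = a_i*q_{i-1} + q_{i-2} with p_{-2}=0, p_{-1}=1, q_{-2}=1, q_{-1}=0), until the denominator exceeds 27:
  i=0: a_0=0, p_0 = 0*1 + 0 = 0, q_0 = 0*0 + 1 = 1.
  i=1: a_1=1, p_1 = 1*0 + 1 = 1, q_1 = 1*1 + 0 = 1.
  i=2: a_2=2, p_2 = 2*1 + 0 = 2, q_2 = 2*1 + 1 = 3.
  i=3: a_3=1, p_3 = 1*2 + 1 = 3, q_3 = 1*3 + 1 = 4.
  i=4: a_4=3, p_4 = 3*3 + 2 = 11, q_4 = 3*4 + 3 = 15.
  i=5: a_5=1, p_5 = 1*11 + 3 = 14, q_5 = 1*15 + 4 = 19.
  i=6: a_6=3, p_6 = 3*14 + 11 = 53, q_6 = 3*19 + 15 = 72.
q_6 = 72 > 27, so the last convergent with denominator <= 27 is p_5/q_5 = 14/19.
The closest fraction with denominator <= 27 is either p_5/q_5 or the intermediate fraction (k*p_5 + p_4)/(k*q_5 + q_4) with the largest k >= 1 whose denominator stays <= 27; these approach x as k grows, and every other convergent or intermediate fraction in range is farther away.
Largest k: floor((27 - q_4)/q_5) = floor((27 - 15)/19) = 0.
Since k = 0, no intermediate fraction beyond p_5/q_5 has denominator <= 27, so the convergent 14/19 is the closest (its error is |53*19 - 14*72|/(72*19) = 1/1368).

14/19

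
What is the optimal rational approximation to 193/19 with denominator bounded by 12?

61/6

Expand x = 193/19 as a continued fraction with the Euclidean algorithm:
  193 = 10*19 + 3, so a_0 = 10.
  19 = 6*3 + 1, so a_1 = 6.
  3 = 3*1 + 0, so a_2 = 3.
so x = [10; 6, 3].
Convergents (p_i = a_i*p_{i-1} + p_{i-2}, q_i = a_i*q_{i-1} + q_{i-2} with p_{-2}=0, p_{-1}=1, q_{-2}=1, q_{-1}=0), until the denominator exceeds 12:
  i=0: a_0=10, p_0 = 10*1 + 0 = 10, q_0 = 10*0 + 1 = 1.
  i=1: a_1=6, p_1 = 6*10 + 1 = 61, q_1 = 6*1 + 0 = 6.
  i=2: a_2=3, p_2 = 3*61 + 10 = 193, q_2 = 3*6 + 1 = 19.
q_2 = 19 > 12, so the last convergent with denominator <= 12 is p_1/q_1 = 61/6.
The closest fraction with denominator <= 12 is either p_1/q_1 or the intermediate fraction (k*p_1 + p_0)/(k*q_1 + q_0) with the largest k >= 1 whose denominator stays <= 12; these approach x as k grows, and every other convergent or intermediate fraction in range is farther away.
Largest k: floor((12 - q_0)/q_1) = floor((12 - 1)/6) = 1.
That gives (1*61 + 10)/(1*6 + 1) = 71/7.
Compare the errors: |x - 61/6| = |193*6 - 61*19|/(19*6) = 1/114, and |x - 71/7| = |193*7 - 71*19|/(19*7) = 2/133.
Cross-multiplying, 1*133 = 133 < 228 = 2*114, so 1/114 is smaller: the convergent 61/6 is closer to x than 71/7.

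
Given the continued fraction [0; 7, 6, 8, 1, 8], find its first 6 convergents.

0/1, 1/7, 6/43, 49/351, 55/394, 489/3503

Using the convergent recurrence p_i = a_i*p_{i-1} + p_{i-2}, q_i = a_i*q_{i-1} + q_{i-2} with p_{-2}=0, p_{-1}=1, q_{-2}=1, q_{-1}=0:
  i=0: a_0=0, p_0 = 0*1 + 0 = 0, q_0 = 0*0 + 1 = 1.
  i=1: a_1=7, p_1 = 7*0 + 1 = 1, q_1 = 7*1 + 0 = 7.
  i=2: a_2=6, p_2 = 6*1 + 0 = 6, q_2 = 6*7 + 1 = 43.
  i=3: a_3=8, p_3 = 8*6 + 1 = 49, q_3 = 8*43 + 7 = 351.
  i=4: a_4=1, p_4 = 1*49 + 6 = 55, q_4 = 1*351 + 43 = 394.
  i=5: a_5=8, p_5 = 8*55 + 49 = 489, q_5 = 8*394 + 351 = 3503.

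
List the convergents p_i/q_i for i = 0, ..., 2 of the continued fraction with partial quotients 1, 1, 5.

Using the convergent recurrence p_i = a_i*p_{i-1} + p_{i-2}, q_i = a_i*q_{i-1} + q_{i-2} with p_{-2}=0, p_{-1}=1, q_{-2}=1, q_{-1}=0:
  i=0: a_0=1, p_0 = 1*1 + 0 = 1, q_0 = 1*0 + 1 = 1.
  i=1: a_1=1, p_1 = 1*1 + 1 = 2, q_1 = 1*1 + 0 = 1.
  i=2: a_2=5, p_2 = 5*2 + 1 = 11, q_2 = 5*1 + 1 = 6.

1/1, 2/1, 11/6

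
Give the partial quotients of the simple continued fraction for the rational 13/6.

Run the Euclidean algorithm on 13 and 6; the successive quotients are the partial quotients a_0, a_1, ... (each step inverts the fractional part left over by the previous one):
  13 = 2*6 + 1, so a_0 = 2.
  6 = 6*1 + 0, so a_1 = 6.
The remainder reaches 0 after 2 divisions, so the expansion has 2 partial quotients, read off in order.

[2; 6]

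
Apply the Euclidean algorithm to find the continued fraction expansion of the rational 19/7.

Run the Euclidean algorithm on 19 and 7; the successive quotients are the partial quotients a_0, a_1, ... (each step inverts the fractional part left over by the previous one):
  19 = 2*7 + 5, so a_0 = 2.
  7 = 1*5 + 2, so a_1 = 1.
  5 = 2*2 + 1, so a_2 = 2.
  2 = 2*1 + 0, so a_3 = 2.
The remainder reaches 0 after 4 divisions, so the expansion has 4 partial quotients, read off in order.

[2; 1, 2, 2]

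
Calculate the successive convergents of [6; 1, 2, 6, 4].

Using the convergent recurrence p_i = a_i*p_{i-1} + p_{i-2}, q_i = a_i*q_{i-1} + q_{i-2} with p_{-2}=0, p_{-1}=1, q_{-2}=1, q_{-1}=0:
  i=0: a_0=6, p_0 = 6*1 + 0 = 6, q_0 = 6*0 + 1 = 1.
  i=1: a_1=1, p_1 = 1*6 + 1 = 7, q_1 = 1*1 + 0 = 1.
  i=2: a_2=2, p_2 = 2*7 + 6 = 20, q_2 = 2*1 + 1 = 3.
  i=3: a_3=6, p_3 = 6*20 + 7 = 127, q_3 = 6*3 + 1 = 19.
  i=4: a_4=4, p_4 = 4*127 + 20 = 528, q_4 = 4*19 + 3 = 79.

6/1, 7/1, 20/3, 127/19, 528/79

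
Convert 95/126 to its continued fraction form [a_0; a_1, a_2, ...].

[0; 1, 3, 15, 2]

Run the Euclidean algorithm on 95 and 126; the successive quotients are the partial quotients a_0, a_1, ... (each step inverts the fractional part left over by the previous one):
  95 = 0*126 + 95, so a_0 = 0.
  126 = 1*95 + 31, so a_1 = 1.
  95 = 3*31 + 2, so a_2 = 3.
  31 = 15*2 + 1, so a_3 = 15.
  2 = 2*1 + 0, so a_4 = 2.
The remainder reaches 0 after 5 divisions, so the expansion has 5 partial quotients, read off in order.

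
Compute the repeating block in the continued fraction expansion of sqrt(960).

[30; (1, 60)]

Write x_i = (sqrt(960) + m_i)/d_i with (m_0, d_0) = (0, 1). a_0 = floor(sqrt(960)) = 30, since 30^2 = 900 <= 960 < 961 = 31^2.
Iterate m_{i+1} = d_i*a_i - m_i, d_{i+1} = (960 - m_{i+1}^2)/d_i, a_{i+1} = floor((a_0 + m_{i+1})/d_{i+1}):
  m_1 = 1*30 - 0 = 30, d_1 = (960 - 30^2)/1 = 60/1 = 60, a_1 = floor((30 + 30)/60) = 1.
  m_2 = 60*1 - 30 = 30, d_2 = (960 - 30^2)/60 = 60/60 = 1, a_2 = floor((30 + 30)/1) = 60.
  m_3 = 1*60 - 30 = 30, d_3 = (960 - 30^2)/1 = 60/1 = 60: (m_3, d_3) = (m_1, d_1) = (30, 60), so from here the quotients repeat a_1, a_2; the period length is 2.
Hence the expansion of sqrt(960) is a_0 = 30 followed by the repeating block 1, 60 (period 2).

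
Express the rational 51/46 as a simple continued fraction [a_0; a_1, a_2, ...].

[1; 9, 5]

Run the Euclidean algorithm on 51 and 46; the successive quotients are the partial quotients a_0, a_1, ... (each step inverts the fractional part left over by the previous one):
  51 = 1*46 + 5, so a_0 = 1.
  46 = 9*5 + 1, so a_1 = 9.
  5 = 5*1 + 0, so a_2 = 5.
The remainder reaches 0 after 3 divisions, so the expansion has 3 partial quotients, read off in order.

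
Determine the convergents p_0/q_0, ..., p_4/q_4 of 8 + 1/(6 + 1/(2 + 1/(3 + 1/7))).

Using the convergent recurrence p_i = a_i*p_{i-1} + p_{i-2}, q_i = a_i*q_{i-1} + q_{i-2} with p_{-2}=0, p_{-1}=1, q_{-2}=1, q_{-1}=0:
  i=0: a_0=8, p_0 = 8*1 + 0 = 8, q_0 = 8*0 + 1 = 1.
  i=1: a_1=6, p_1 = 6*8 + 1 = 49, q_1 = 6*1 + 0 = 6.
  i=2: a_2=2, p_2 = 2*49 + 8 = 106, q_2 = 2*6 + 1 = 13.
  i=3: a_3=3, p_3 = 3*106 + 49 = 367, q_3 = 3*13 + 6 = 45.
  i=4: a_4=7, p_4 = 7*367 + 106 = 2675, q_4 = 7*45 + 13 = 328.

8/1, 49/6, 106/13, 367/45, 2675/328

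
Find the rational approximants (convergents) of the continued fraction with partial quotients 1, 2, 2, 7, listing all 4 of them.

1/1, 3/2, 7/5, 52/37

Using the convergent recurrence p_i = a_i*p_{i-1} + p_{i-2}, q_i = a_i*q_{i-1} + q_{i-2} with p_{-2}=0, p_{-1}=1, q_{-2}=1, q_{-1}=0:
  i=0: a_0=1, p_0 = 1*1 + 0 = 1, q_0 = 1*0 + 1 = 1.
  i=1: a_1=2, p_1 = 2*1 + 1 = 3, q_1 = 2*1 + 0 = 2.
  i=2: a_2=2, p_2 = 2*3 + 1 = 7, q_2 = 2*2 + 1 = 5.
  i=3: a_3=7, p_3 = 7*7 + 3 = 52, q_3 = 7*5 + 2 = 37.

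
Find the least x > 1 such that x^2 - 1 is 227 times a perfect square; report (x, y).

(x, y) = (226, 15)

First expand sqrt(227) as a continued fraction. With x_i = (sqrt(227) + m_i)/d_i and (m_0, d_0) = (0, 1): a_0 = floor(sqrt(227)) = 15, since 15^2 = 225 <= 227 < 256 = 16^2.
Iterate m_{i+1} = d_i*a_i - m_i, d_{i+1} = (227 - m_{i+1}^2)/d_i, a_{i+1} = floor((a_0 + m_{i+1})/d_{i+1}):
  m_1 = 1*15 - 0 = 15, d_1 = (227 - 15^2)/1 = 2/1 = 2, a_1 = floor((15 + 15)/2) = 15.
  m_2 = 2*15 - 15 = 15, d_2 = (227 - 15^2)/2 = 2/2 = 1, a_2 = floor((15 + 15)/1) = 30.
  m_3 = 1*30 - 15 = 15, d_3 = (227 - 15^2)/1 = 2/1 = 2: (m_3, d_3) = (m_1, d_1) = (15, 2), so from here the quotients repeat a_1, a_2; the period length is 2.
So sqrt(227) = [15; (15, 30)] with period length k = 2.
k is even, so the fundamental solution of x^2 - 227y^2 = 1 is (p_{k-1}, q_{k-1}) = (p_1, q_1); compute convergents through index 1.
Convergents (p_i = a_i*p_{i-1} + p_{i-2}, q_i = a_i*q_{i-1} + q_{i-2} with p_{-2}=0, p_{-1}=1, q_{-2}=1, q_{-1}=0):
  i=0: a_0=15, p_0 = 15*1 + 0 = 15, q_0 = 15*0 + 1 = 1.
  i=1: a_1=15, p_1 = 15*15 + 1 = 226, q_1 = 15*1 + 0 = 15.
Check: 226^2 - 227*15^2 = 51076 - 51075 = 1, so (x, y) = (226, 15) solves the equation, and by the theorem it is the least positive solution.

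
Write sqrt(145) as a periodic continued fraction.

Write x_i = (sqrt(145) + m_i)/d_i with (m_0, d_0) = (0, 1). a_0 = floor(sqrt(145)) = 12, since 12^2 = 144 <= 145 < 169 = 13^2.
Iterate m_{i+1} = d_i*a_i - m_i, d_{i+1} = (145 - m_{i+1}^2)/d_i, a_{i+1} = floor((a_0 + m_{i+1})/d_{i+1}):
  m_1 = 1*12 - 0 = 12, d_1 = (145 - 12^2)/1 = 1/1 = 1, a_1 = floor((12 + 12)/1) = 24.
  m_2 = 1*24 - 12 = 12, d_2 = (145 - 12^2)/1 = 1/1 = 1: (m_2, d_2) = (m_1, d_1) = (12, 1), so from here the quotient a_1 repeats; the period length is 1.
Hence the expansion of sqrt(145) is a_0 = 12 followed by the repeating block 24 (period 1).

[12; (24)]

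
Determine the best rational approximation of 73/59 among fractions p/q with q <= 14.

Expand x = 73/59 as a continued fraction with the Euclidean algorithm:
  73 = 1*59 + 14, so a_0 = 1.
  59 = 4*14 + 3, so a_1 = 4.
  14 = 4*3 + 2, so a_2 = 4.
  3 = 1*2 + 1, so a_3 = 1.
  2 = 2*1 + 0, so a_4 = 2.
so x = [1; 4, 4, 1, 2].
Convergents (p_i = a_i*p_{i-1} + p_{i-2}, q_i = a_i*q_{i-1} + q_{i-2} with p_{-2}=0, p_{-1}=1, q_{-2}=1, q_{-1}=0), until the denominator exceeds 14:
  i=0: a_0=1, p_0 = 1*1 + 0 = 1, q_0 = 1*0 + 1 = 1.
  i=1: a_1=4, p_1 = 4*1 + 1 = 5, q_1 = 4*1 + 0 = 4.
  i=2: a_2=4, p_2 = 4*5 + 1 = 21, q_2 = 4*4 + 1 = 17.
q_2 = 17 > 14, so the last convergent with denominator <= 14 is p_1/q_1 = 5/4.
The closest fraction with denominator <= 14 is either p_1/q_1 or the intermediate fraction (k*p_1 + p_0)/(k*q_1 + q_0) with the largest k >= 1 whose denominator stays <= 14; these approach x as k grows, and every other convergent or intermediate fraction in range is farther away.
Largest k: floor((14 - q_0)/q_1) = floor((14 - 1)/4) = 3.
That gives (3*5 + 1)/(3*4 + 1) = 16/13.
Compare the errors: |x - 5/4| = |73*4 - 5*59|/(59*4) = 3/236, and |x - 16/13| = |73*13 - 16*59|/(59*13) = 5/767.
Cross-multiplying, 5*236 = 1180 < 2301 = 3*767, so 5/767 is smaller: the intermediate fraction 16/13 is closer to x than 5/4.

16/13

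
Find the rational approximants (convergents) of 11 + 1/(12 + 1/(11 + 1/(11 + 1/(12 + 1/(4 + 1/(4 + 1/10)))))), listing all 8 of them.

Using the convergent recurrence p_i = a_i*p_{i-1} + p_{i-2}, q_i = a_i*q_{i-1} + q_{i-2} with p_{-2}=0, p_{-1}=1, q_{-2}=1, q_{-1}=0:
  i=0: a_0=11, p_0 = 11*1 + 0 = 11, q_0 = 11*0 + 1 = 1.
  i=1: a_1=12, p_1 = 12*11 + 1 = 133, q_1 = 12*1 + 0 = 12.
  i=2: a_2=11, p_2 = 11*133 + 11 = 1474, q_2 = 11*12 + 1 = 133.
  i=3: a_3=11, p_3 = 11*1474 + 133 = 16347, q_3 = 11*133 + 12 = 1475.
  i=4: a_4=12, p_4 = 12*16347 + 1474 = 197638, q_4 = 12*1475 + 133 = 17833.
  i=5: a_5=4, p_5 = 4*197638 + 16347 = 806899, q_5 = 4*17833 + 1475 = 72807.
  i=6: a_6=4, p_6 = 4*806899 + 197638 = 3425234, q_6 = 4*72807 + 17833 = 309061.
  i=7: a_7=10, p_7 = 10*3425234 + 806899 = 35059239, q_7 = 10*309061 + 72807 = 3163417.

11/1, 133/12, 1474/133, 16347/1475, 197638/17833, 806899/72807, 3425234/309061, 35059239/3163417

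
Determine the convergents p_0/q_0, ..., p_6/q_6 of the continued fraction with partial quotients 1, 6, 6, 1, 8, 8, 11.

Using the convergent recurrence p_i = a_i*p_{i-1} + p_{i-2}, q_i = a_i*q_{i-1} + q_{i-2} with p_{-2}=0, p_{-1}=1, q_{-2}=1, q_{-1}=0:
  i=0: a_0=1, p_0 = 1*1 + 0 = 1, q_0 = 1*0 + 1 = 1.
  i=1: a_1=6, p_1 = 6*1 + 1 = 7, q_1 = 6*1 + 0 = 6.
  i=2: a_2=6, p_2 = 6*7 + 1 = 43, q_2 = 6*6 + 1 = 37.
  i=3: a_3=1, p_3 = 1*43 + 7 = 50, q_3 = 1*37 + 6 = 43.
  i=4: a_4=8, p_4 = 8*50 + 43 = 443, q_4 = 8*43 + 37 = 381.
  i=5: a_5=8, p_5 = 8*443 + 50 = 3594, q_5 = 8*381 + 43 = 3091.
  i=6: a_6=11, p_6 = 11*3594 + 443 = 39977, q_6 = 11*3091 + 381 = 34382.

1/1, 7/6, 43/37, 50/43, 443/381, 3594/3091, 39977/34382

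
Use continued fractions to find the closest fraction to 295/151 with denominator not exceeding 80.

84/43

Expand x = 295/151 as a continued fraction with the Euclidean algorithm:
  295 = 1*151 + 144, so a_0 = 1.
  151 = 1*144 + 7, so a_1 = 1.
  144 = 20*7 + 4, so a_2 = 20.
  7 = 1*4 + 3, so a_3 = 1.
  4 = 1*3 + 1, so a_4 = 1.
  3 = 3*1 + 0, so a_5 = 3.
so x = [1; 1, 20, 1, 1, 3].
Convergents (p_i = a_i*p_{i-1} + p_{i-2}, q_i = a_i*q_{i-1} + q_{i-2} with p_{-2}=0, p_{-1}=1, q_{-2}=1, q_{-1}=0), until the denominator exceeds 80:
  i=0: a_0=1, p_0 = 1*1 + 0 = 1, q_0 = 1*0 + 1 = 1.
  i=1: a_1=1, p_1 = 1*1 + 1 = 2, q_1 = 1*1 + 0 = 1.
  i=2: a_2=20, p_2 = 20*2 + 1 = 41, q_2 = 20*1 + 1 = 21.
  i=3: a_3=1, p_3 = 1*41 + 2 = 43, q_3 = 1*21 + 1 = 22.
  i=4: a_4=1, p_4 = 1*43 + 41 = 84, q_4 = 1*22 + 21 = 43.
  i=5: a_5=3, p_5 = 3*84 + 43 = 295, q_5 = 3*43 + 22 = 151.
q_5 = 151 > 80, so the last convergent with denominator <= 80 is p_4/q_4 = 84/43.
The closest fraction with denominator <= 80 is either p_4/q_4 or the intermediate fraction (k*p_4 + p_3)/(k*q_4 + q_3) with the largest k >= 1 whose denominator stays <= 80; these approach x as k grows, and every other convergent or intermediate fraction in range is farther away.
Largest k: floor((80 - q_3)/q_4) = floor((80 - 22)/43) = 1.
That gives (1*84 + 43)/(1*43 + 22) = 127/65.
Compare the errors: |x - 84/43| = |295*43 - 84*151|/(151*43) = 1/6493, and |x - 127/65| = |295*65 - 127*151|/(151*65) = 2/9815.
Cross-multiplying, 1*9815 = 9815 < 12986 = 2*6493, so 1/6493 is smaller: the convergent 84/43 is closer to x than 127/65.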